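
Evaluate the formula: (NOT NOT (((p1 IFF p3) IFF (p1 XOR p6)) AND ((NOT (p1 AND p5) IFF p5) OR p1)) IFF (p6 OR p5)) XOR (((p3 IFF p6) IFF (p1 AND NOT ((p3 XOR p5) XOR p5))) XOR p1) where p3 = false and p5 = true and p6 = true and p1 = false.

p1 IFF p3 = false IFF false = true
p1 XOR p6 = false XOR true = true
(p1 IFF p3) IFF (p1 XOR p6) = true IFF true = true
p1 AND p5 = false AND true = false
NOT (p1 AND p5) = NOT false = true
NOT (p1 AND p5) IFF p5 = true IFF true = true
(NOT (p1 AND p5) IFF p5) OR p1 = true OR false = true
((p1 IFF p3) IFF (p1 XOR p6)) AND ((NOT (p1 AND p5) IFF p5) OR p1) = true AND true = true
NOT (((p1 IFF p3) IFF (p1 XOR p6)) AND ((NOT (p1 AND p5) IFF p5) OR p1)) = NOT true = false
NOT NOT (((p1 IFF p3) IFF (p1 XOR p6)) AND ((NOT (p1 AND p5) IFF p5) OR p1)) = NOT false = true
p6 OR p5 = true OR true = true
NOT NOT (((p1 IFF p3) IFF (p1 XOR p6)) AND ((NOT (p1 AND p5) IFF p5) OR p1)) IFF (p6 OR p5) = true IFF true = true
p3 IFF p6 = false IFF true = false
p3 XOR p5 = false XOR true = true
(p3 XOR p5) XOR p5 = true XOR true = false
NOT ((p3 XOR p5) XOR p5) = NOT false = true
p1 AND NOT ((p3 XOR p5) XOR p5) = false AND true = false
(p3 IFF p6) IFF (p1 AND NOT ((p3 XOR p5) XOR p5)) = false IFF false = true
((p3 IFF p6) IFF (p1 AND NOT ((p3 XOR p5) XOR p5))) XOR p1 = true XOR false = true
(NOT NOT (((p1 IFF p3) IFF (p1 XOR p6)) AND ((NOT (p1 AND p5) IFF p5) OR p1)) IFF (p6 OR p5)) XOR (((p3 IFF p6) IFF (p1 AND NOT ((p3 XOR p5) XOR p5))) XOR p1) = true XOR true = false

false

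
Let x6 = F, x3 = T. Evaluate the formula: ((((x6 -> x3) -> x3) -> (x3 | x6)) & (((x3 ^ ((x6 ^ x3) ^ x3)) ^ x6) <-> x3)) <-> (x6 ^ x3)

x6 -> x3 = F -> T = T
(x6 -> x3) -> x3 = T -> T = T
x3 | x6 = T | F = T
((x6 -> x3) -> x3) -> (x3 | x6) = T -> T = T
x6 ^ x3 = F ^ T = T
(x6 ^ x3) ^ x3 = T ^ T = F
x3 ^ ((x6 ^ x3) ^ x3) = T ^ F = T
(x3 ^ ((x6 ^ x3) ^ x3)) ^ x6 = T ^ F = T
((x3 ^ ((x6 ^ x3) ^ x3)) ^ x6) <-> x3 = T <-> T = T
(((x6 -> x3) -> x3) -> (x3 | x6)) & (((x3 ^ ((x6 ^ x3) ^ x3)) ^ x6) <-> x3) = T & T = T
x6 ^ x3 = F ^ T = T
((((x6 -> x3) -> x3) -> (x3 | x6)) & (((x3 ^ ((x6 ^ x3) ^ x3)) ^ x6) <-> x3)) <-> (x6 ^ x3) = T <-> T = T

T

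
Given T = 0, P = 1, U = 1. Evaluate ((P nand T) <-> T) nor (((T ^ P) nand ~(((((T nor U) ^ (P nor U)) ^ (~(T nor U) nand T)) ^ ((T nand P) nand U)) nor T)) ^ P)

0

P nand T = 1 nand 0 = 1
(P nand T) <-> T = 1 <-> 0 = 0
T ^ P = 0 ^ 1 = 1
T nor U = 0 nor 1 = 0
P nor U = 1 nor 1 = 0
(T nor U) ^ (P nor U) = 0 ^ 0 = 0
T nor U = 0 nor 1 = 0
~(T nor U) = ~0 = 1
~(T nor U) nand T = 1 nand 0 = 1
((T nor U) ^ (P nor U)) ^ (~(T nor U) nand T) = 0 ^ 1 = 1
T nand P = 0 nand 1 = 1
(T nand P) nand U = 1 nand 1 = 0
(((T nor U) ^ (P nor U)) ^ (~(T nor U) nand T)) ^ ((T nand P) nand U) = 1 ^ 0 = 1
((((T nor U) ^ (P nor U)) ^ (~(T nor U) nand T)) ^ ((T nand P) nand U)) nor T = 1 nor 0 = 0
~(((((T nor U) ^ (P nor U)) ^ (~(T nor U) nand T)) ^ ((T nand P) nand U)) nor T) = ~0 = 1
(T ^ P) nand ~(((((T nor U) ^ (P nor U)) ^ (~(T nor U) nand T)) ^ ((T nand P) nand U)) nor T) = 1 nand 1 = 0
((T ^ P) nand ~(((((T nor U) ^ (P nor U)) ^ (~(T nor U) nand T)) ^ ((T nand P) nand U)) nor T)) ^ P = 0 ^ 1 = 1
((P nand T) <-> T) nor (((T ^ P) nand ~(((((T nor U) ^ (P nor U)) ^ (~(T nor U) nand T)) ^ ((T nand P) nand U)) nor T)) ^ P) = 0 nor 1 = 0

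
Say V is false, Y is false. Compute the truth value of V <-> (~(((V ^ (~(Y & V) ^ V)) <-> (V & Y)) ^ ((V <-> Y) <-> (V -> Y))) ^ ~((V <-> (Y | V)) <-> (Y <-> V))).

True

Substituting V=False, Y=False:
Y & V = False & False = False
~(Y & V) = ~False = True
~(Y & V) ^ V = True ^ False = True
V ^ (~(Y & V) ^ V) = False ^ True = True
V & Y = False & False = False
(V ^ (~(Y & V) ^ V)) <-> (V & Y) = True <-> False = False
V <-> Y = False <-> False = True
V -> Y = False -> False = True
(V <-> Y) <-> (V -> Y) = True <-> True = True
((V ^ (~(Y & V) ^ V)) <-> (V & Y)) ^ ((V <-> Y) <-> (V -> Y)) = False ^ True = True
~(((V ^ (~(Y & V) ^ V)) <-> (V & Y)) ^ ((V <-> Y) <-> (V -> Y))) = ~True = False
Y | V = False | False = False
V <-> (Y | V) = False <-> False = True
Y <-> V = False <-> False = True
(V <-> (Y | V)) <-> (Y <-> V) = True <-> True = True
~((V <-> (Y | V)) <-> (Y <-> V)) = ~True = False
~(((V ^ (~(Y & V) ^ V)) <-> (V & Y)) ^ ((V <-> Y) <-> (V -> Y))) ^ ~((V <-> (Y | V)) <-> (Y <-> V)) = False ^ False = False
V <-> (~(((V ^ (~(Y & V) ^ V)) <-> (V & Y)) ^ ((V <-> Y) <-> (V -> Y))) ^ ~((V <-> (Y | V)) <-> (Y <-> V))) = False <-> False = True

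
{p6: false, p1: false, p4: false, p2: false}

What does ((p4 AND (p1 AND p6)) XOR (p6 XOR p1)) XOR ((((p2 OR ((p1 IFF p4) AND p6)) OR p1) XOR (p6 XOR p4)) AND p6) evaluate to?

false

p1 AND p6 = false AND false = false
p4 AND (p1 AND p6) = false AND false = false
p6 XOR p1 = false XOR false = false
(p4 AND (p1 AND p6)) XOR (p6 XOR p1) = false XOR false = false
p1 IFF p4 = false IFF false = true
(p1 IFF p4) AND p6 = true AND false = false
p2 OR ((p1 IFF p4) AND p6) = false OR false = false
(p2 OR ((p1 IFF p4) AND p6)) OR p1 = false OR false = false
p6 XOR p4 = false XOR false = false
((p2 OR ((p1 IFF p4) AND p6)) OR p1) XOR (p6 XOR p4) = false XOR false = false
(((p2 OR ((p1 IFF p4) AND p6)) OR p1) XOR (p6 XOR p4)) AND p6 = false AND false = false
((p4 AND (p1 AND p6)) XOR (p6 XOR p1)) XOR ((((p2 OR ((p1 IFF p4) AND p6)) OR p1) XOR (p6 XOR p4)) AND p6) = false XOR false = false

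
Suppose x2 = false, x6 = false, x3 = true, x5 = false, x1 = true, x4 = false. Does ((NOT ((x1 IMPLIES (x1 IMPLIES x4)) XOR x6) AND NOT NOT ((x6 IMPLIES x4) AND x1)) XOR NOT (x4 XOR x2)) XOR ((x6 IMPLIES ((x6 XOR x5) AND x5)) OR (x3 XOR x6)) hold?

true

Substituting x2=false, x6=false, x3=true, x5=false, x1=true, x4=false:
x1 IMPLIES x4 = true IMPLIES false = false
x1 IMPLIES (x1 IMPLIES x4) = true IMPLIES false = false
(x1 IMPLIES (x1 IMPLIES x4)) XOR x6 = false XOR false = false
NOT ((x1 IMPLIES (x1 IMPLIES x4)) XOR x6) = NOT false = true
x6 IMPLIES x4 = false IMPLIES false = true
(x6 IMPLIES x4) AND x1 = true AND true = true
NOT ((x6 IMPLIES x4) AND x1) = NOT true = false
NOT NOT ((x6 IMPLIES x4) AND x1) = NOT false = true
NOT ((x1 IMPLIES (x1 IMPLIES x4)) XOR x6) AND NOT NOT ((x6 IMPLIES x4) AND x1) = true AND true = true
x4 XOR x2 = false XOR false = false
NOT (x4 XOR x2) = NOT false = true
(NOT ((x1 IMPLIES (x1 IMPLIES x4)) XOR x6) AND NOT NOT ((x6 IMPLIES x4) AND x1)) XOR NOT (x4 XOR x2) = true XOR true = false
x6 XOR x5 = false XOR false = false
(x6 XOR x5) AND x5 = false AND false = false
x6 IMPLIES ((x6 XOR x5) AND x5) = false IMPLIES false = true
x3 XOR x6 = true XOR false = true
(x6 IMPLIES ((x6 XOR x5) AND x5)) OR (x3 XOR x6) = true OR true = true
((NOT ((x1 IMPLIES (x1 IMPLIES x4)) XOR x6) AND NOT NOT ((x6 IMPLIES x4) AND x1)) XOR NOT (x4 XOR x2)) XOR ((x6 IMPLIES ((x6 XOR x5) AND x5)) OR (x3 XOR x6)) = false XOR true = true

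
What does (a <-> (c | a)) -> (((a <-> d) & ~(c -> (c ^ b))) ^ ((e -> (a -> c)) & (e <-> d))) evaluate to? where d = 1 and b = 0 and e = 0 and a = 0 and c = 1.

1

c | a = 1 | 0 = 1
a <-> (c | a) = 0 <-> 1 = 0
a <-> d = 0 <-> 1 = 0
c ^ b = 1 ^ 0 = 1
c -> (c ^ b) = 1 -> 1 = 1
~(c -> (c ^ b)) = ~1 = 0
(a <-> d) & ~(c -> (c ^ b)) = 0 & 0 = 0
a -> c = 0 -> 1 = 1
e -> (a -> c) = 0 -> 1 = 1
e <-> d = 0 <-> 1 = 0
(e -> (a -> c)) & (e <-> d) = 1 & 0 = 0
((a <-> d) & ~(c -> (c ^ b))) ^ ((e -> (a -> c)) & (e <-> d)) = 0 ^ 0 = 0
(a <-> (c | a)) -> (((a <-> d) & ~(c -> (c ^ b))) ^ ((e -> (a -> c)) & (e <-> d))) = 0 -> 0 = 1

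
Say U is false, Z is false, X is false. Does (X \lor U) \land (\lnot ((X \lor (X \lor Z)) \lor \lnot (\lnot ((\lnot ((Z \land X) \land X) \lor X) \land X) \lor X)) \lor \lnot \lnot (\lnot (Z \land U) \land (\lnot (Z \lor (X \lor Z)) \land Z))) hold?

\text{False}

X \lor U = \text{False} \lor \text{False} = \text{False}
X \lor Z = \text{False} \lor \text{False} = \text{False}
X \lor (X \lor Z) = \text{False} \lor \text{False} = \text{False}
Z \land X = \text{False} \land \text{False} = \text{False}
(Z \land X) \land X = \text{False} \land \text{False} = \text{False}
\lnot ((Z \land X) \land X) = \lnot \text{False} = \text{True}
\lnot ((Z \land X) \land X) \lor X = \text{True} \lor \text{False} = \text{True}
(\lnot ((Z \land X) \land X) \lor X) \land X = \text{True} \land \text{False} = \text{False}
\lnot ((\lnot ((Z \land X) \land X) \lor X) \land X) = \lnot \text{False} = \text{True}
\lnot ((\lnot ((Z \land X) \land X) \lor X) \land X) \lor X = \text{True} \lor \text{False} = \text{True}
\lnot (\lnot ((\lnot ((Z \land X) \land X) \lor X) \land X) \lor X) = \lnot \text{True} = \text{False}
(X \lor (X \lor Z)) \lor \lnot (\lnot ((\lnot ((Z \land X) \land X) \lor X) \land X) \lor X) = \text{False} \lor \text{False} = \text{False}
\lnot ((X \lor (X \lor Z)) \lor \lnot (\lnot ((\lnot ((Z \land X) \land X) \lor X) \land X) \lor X)) = \lnot \text{False} = \text{True}
Z \land U = \text{False} \land \text{False} = \text{False}
\lnot (Z \land U) = \lnot \text{False} = \text{True}
X \lor Z = \text{False} \lor \text{False} = \text{False}
Z \lor (X \lor Z) = \text{False} \lor \text{False} = \text{False}
\lnot (Z \lor (X \lor Z)) = \lnot \text{False} = \text{True}
\lnot (Z \lor (X \lor Z)) \land Z = \text{True} \land \text{False} = \text{False}
\lnot (Z \land U) \land (\lnot (Z \lor (X \lor Z)) \land Z) = \text{True} \land \text{False} = \text{False}
\lnot (\lnot (Z \land U) \land (\lnot (Z \lor (X \lor Z)) \land Z)) = \lnot \text{False} = \text{True}
\lnot \lnot (\lnot (Z \land U) \land (\lnot (Z \lor (X \lor Z)) \land Z)) = \lnot \text{True} = \text{False}
\lnot ((X \lor (X \lor Z)) \lor \lnot (\lnot ((\lnot ((Z \land X) \land X) \lor X) \land X) \lor X)) \lor \lnot \lnot (\lnot (Z \land U) \land (\lnot (Z \lor (X \lor Z)) \land Z)) = \text{True} \lor \text{False} = \text{True}
(X \lor U) \land (\lnot ((X \lor (X \lor Z)) \lor \lnot (\lnot ((\lnot ((Z \land X) \land X) \lor X) \land X) \lor X)) \lor \lnot \lnot (\lnot (Z \land U) \land (\lnot (Z \lor (X \lor Z)) \land Z))) = \text{False} \land \text{True} = \text{False}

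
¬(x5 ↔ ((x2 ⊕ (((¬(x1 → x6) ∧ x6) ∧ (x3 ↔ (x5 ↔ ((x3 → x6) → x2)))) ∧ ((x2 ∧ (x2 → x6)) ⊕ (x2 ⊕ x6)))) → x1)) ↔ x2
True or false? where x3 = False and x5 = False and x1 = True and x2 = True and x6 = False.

x1 → x6 = True → False = False
¬(x1 → x6) = ¬False = True
¬(x1 → x6) ∧ x6 = True ∧ False = False
x3 → x6 = False → False = True
(x3 → x6) → x2 = True → True = True
x5 ↔ ((x3 → x6) → x2) = False ↔ True = False
x3 ↔ (x5 ↔ ((x3 → x6) → x2)) = False ↔ False = True
(¬(x1 → x6) ∧ x6) ∧ (x3 ↔ (x5 ↔ ((x3 → x6) → x2))) = False ∧ True = False
x2 → x6 = True → False = False
x2 ∧ (x2 → x6) = True ∧ False = False
x2 ⊕ x6 = True ⊕ False = True
(x2 ∧ (x2 → x6)) ⊕ (x2 ⊕ x6) = False ⊕ True = True
((¬(x1 → x6) ∧ x6) ∧ (x3 ↔ (x5 ↔ ((x3 → x6) → x2)))) ∧ ((x2 ∧ (x2 → x6)) ⊕ (x2 ⊕ x6)) = False ∧ True = False
x2 ⊕ (((¬(x1 → x6) ∧ x6) ∧ (x3 ↔ (x5 ↔ ((x3 → x6) → x2)))) ∧ ((x2 ∧ (x2 → x6)) ⊕ (x2 ⊕ x6))) = True ⊕ False = True
(x2 ⊕ (((¬(x1 → x6) ∧ x6) ∧ (x3 ↔ (x5 ↔ ((x3 → x6) → x2)))) ∧ ((x2 ∧ (x2 → x6)) ⊕ (x2 ⊕ x6)))) → x1 = True → True = True
x5 ↔ ((x2 ⊕ (((¬(x1 → x6) ∧ x6) ∧ (x3 ↔ (x5 ↔ ((x3 → x6) → x2)))) ∧ ((x2 ∧ (x2 → x6)) ⊕ (x2 ⊕ x6)))) → x1) = False ↔ True = False
¬(x5 ↔ ((x2 ⊕ (((¬(x1 → x6) ∧ x6) ∧ (x3 ↔ (x5 ↔ ((x3 → x6) → x2)))) ∧ ((x2 ∧ (x2 → x6)) ⊕ (x2 ⊕ x6)))) → x1)) = ¬False = True
¬(x5 ↔ ((x2 ⊕ (((¬(x1 → x6) ∧ x6) ∧ (x3 ↔ (x5 ↔ ((x3 → x6) → x2)))) ∧ ((x2 ∧ (x2 → x6)) ⊕ (x2 ⊕ x6)))) → x1)) ↔ x2 = True ↔ True = True

True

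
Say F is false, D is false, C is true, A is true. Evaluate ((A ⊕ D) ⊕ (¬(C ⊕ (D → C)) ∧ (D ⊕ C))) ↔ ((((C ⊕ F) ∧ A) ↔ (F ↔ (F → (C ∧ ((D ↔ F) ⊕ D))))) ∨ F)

True

Substituting F=False, D=False, C=True, A=True:
A ⊕ D = True ⊕ False = True
D → C = False → True = True
C ⊕ (D → C) = True ⊕ True = False
¬(C ⊕ (D → C)) = ¬False = True
D ⊕ C = False ⊕ True = True
¬(C ⊕ (D → C)) ∧ (D ⊕ C) = True ∧ True = True
(A ⊕ D) ⊕ (¬(C ⊕ (D → C)) ∧ (D ⊕ C)) = True ⊕ True = False
C ⊕ F = True ⊕ False = True
(C ⊕ F) ∧ A = True ∧ True = True
D ↔ F = False ↔ False = True
(D ↔ F) ⊕ D = True ⊕ False = True
C ∧ ((D ↔ F) ⊕ D) = True ∧ True = True
F → (C ∧ ((D ↔ F) ⊕ D)) = False → True = True
F ↔ (F → (C ∧ ((D ↔ F) ⊕ D))) = False ↔ True = False
((C ⊕ F) ∧ A) ↔ (F ↔ (F → (C ∧ ((D ↔ F) ⊕ D)))) = True ↔ False = False
(((C ⊕ F) ∧ A) ↔ (F ↔ (F → (C ∧ ((D ↔ F) ⊕ D))))) ∨ F = False ∨ False = False
((A ⊕ D) ⊕ (¬(C ⊕ (D → C)) ∧ (D ⊕ C))) ↔ ((((C ⊕ F) ∧ A) ↔ (F ↔ (F → (C ∧ ((D ↔ F) ⊕ D))))) ∨ F) = False ↔ False = True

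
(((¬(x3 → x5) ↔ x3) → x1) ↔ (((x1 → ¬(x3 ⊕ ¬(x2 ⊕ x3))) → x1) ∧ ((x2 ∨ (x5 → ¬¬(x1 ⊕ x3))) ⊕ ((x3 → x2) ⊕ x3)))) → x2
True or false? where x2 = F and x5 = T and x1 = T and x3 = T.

x3 → x5 = T → T = T
¬(x3 → x5) = ¬T = F
¬(x3 → x5) ↔ x3 = F ↔ T = F
(¬(x3 → x5) ↔ x3) → x1 = F → T = T
x2 ⊕ x3 = F ⊕ T = T
¬(x2 ⊕ x3) = ¬T = F
x3 ⊕ ¬(x2 ⊕ x3) = T ⊕ F = T
¬(x3 ⊕ ¬(x2 ⊕ x3)) = ¬T = F
x1 → ¬(x3 ⊕ ¬(x2 ⊕ x3)) = T → F = F
(x1 → ¬(x3 ⊕ ¬(x2 ⊕ x3))) → x1 = F → T = T
x1 ⊕ x3 = T ⊕ T = F
¬(x1 ⊕ x3) = ¬F = T
¬¬(x1 ⊕ x3) = ¬T = F
x5 → ¬¬(x1 ⊕ x3) = T → F = F
x2 ∨ (x5 → ¬¬(x1 ⊕ x3)) = F ∨ F = F
x3 → x2 = T → F = F
(x3 → x2) ⊕ x3 = F ⊕ T = T
(x2 ∨ (x5 → ¬¬(x1 ⊕ x3))) ⊕ ((x3 → x2) ⊕ x3) = F ⊕ T = T
((x1 → ¬(x3 ⊕ ¬(x2 ⊕ x3))) → x1) ∧ ((x2 ∨ (x5 → ¬¬(x1 ⊕ x3))) ⊕ ((x3 → x2) ⊕ x3)) = T ∧ T = T
((¬(x3 → x5) ↔ x3) → x1) ↔ (((x1 → ¬(x3 ⊕ ¬(x2 ⊕ x3))) → x1) ∧ ((x2 ∨ (x5 → ¬¬(x1 ⊕ x3))) ⊕ ((x3 → x2) ⊕ x3))) = T ↔ T = T
(((¬(x3 → x5) ↔ x3) → x1) ↔ (((x1 → ¬(x3 ⊕ ¬(x2 ⊕ x3))) → x1) ∧ ((x2 ∨ (x5 → ¬¬(x1 ⊕ x3))) ⊕ ((x3 → x2) ⊕ x3)))) → x2 = T → F = F

F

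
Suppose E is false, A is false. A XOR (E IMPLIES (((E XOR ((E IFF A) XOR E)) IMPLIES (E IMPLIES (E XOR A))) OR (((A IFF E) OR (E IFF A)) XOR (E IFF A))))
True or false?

E IFF A = false IFF false = true
(E IFF A) XOR E = true XOR false = true
E XOR ((E IFF A) XOR E) = false XOR true = true
E XOR A = false XOR false = false
E IMPLIES (E XOR A) = false IMPLIES false = true
(E XOR ((E IFF A) XOR E)) IMPLIES (E IMPLIES (E XOR A)) = true IMPLIES true = true
A IFF E = false IFF false = true
E IFF A = false IFF false = true
(A IFF E) OR (E IFF A) = true OR true = true
E IFF A = false IFF false = true
((A IFF E) OR (E IFF A)) XOR (E IFF A) = true XOR true = false
((E XOR ((E IFF A) XOR E)) IMPLIES (E IMPLIES (E XOR A))) OR (((A IFF E) OR (E IFF A)) XOR (E IFF A)) = true OR false = true
E IMPLIES (((E XOR ((E IFF A) XOR E)) IMPLIES (E IMPLIES (E XOR A))) OR (((A IFF E) OR (E IFF A)) XOR (E IFF A))) = false IMPLIES true = true
A XOR (E IMPLIES (((E XOR ((E IFF A) XOR E)) IMPLIES (E IMPLIES (E XOR A))) OR (((A IFF E) OR (E IFF A)) XOR (E IFF A)))) = false XOR true = true

true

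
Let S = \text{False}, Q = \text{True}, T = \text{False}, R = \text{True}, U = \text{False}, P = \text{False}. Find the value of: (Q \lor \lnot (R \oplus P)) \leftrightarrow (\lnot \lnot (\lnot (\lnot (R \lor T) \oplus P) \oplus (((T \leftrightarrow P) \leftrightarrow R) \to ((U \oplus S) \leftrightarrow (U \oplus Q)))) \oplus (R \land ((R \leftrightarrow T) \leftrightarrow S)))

Substituting S=\text{False}, Q=\text{True}, T=\text{False}, R=\text{True}, U=\text{False}, P=\text{False}:
R \oplus P = \text{True} \oplus \text{False} = \text{True}
\lnot (R \oplus P) = \lnot \text{True} = \text{False}
Q \lor \lnot (R \oplus P) = \text{True} \lor \text{False} = \text{True}
R \lor T = \text{True} \lor \text{False} = \text{True}
\lnot (R \lor T) = \lnot \text{True} = \text{False}
\lnot (R \lor T) \oplus P = \text{False} \oplus \text{False} = \text{False}
\lnot (\lnot (R \lor T) \oplus P) = \lnot \text{False} = \text{True}
T \leftrightarrow P = \text{False} \leftrightarrow \text{False} = \text{True}
(T \leftrightarrow P) \leftrightarrow R = \text{True} \leftrightarrow \text{True} = \text{True}
U \oplus S = \text{False} \oplus \text{False} = \text{False}
U \oplus Q = \text{False} \oplus \text{True} = \text{True}
(U \oplus S) \leftrightarrow (U \oplus Q) = \text{False} \leftrightarrow \text{True} = \text{False}
((T \leftrightarrow P) \leftrightarrow R) \to ((U \oplus S) \leftrightarrow (U \oplus Q)) = \text{True} \to \text{False} = \text{False}
\lnot (\lnot (R \lor T) \oplus P) \oplus (((T \leftrightarrow P) \leftrightarrow R) \to ((U \oplus S) \leftrightarrow (U \oplus Q))) = \text{True} \oplus \text{False} = \text{True}
\lnot (\lnot (\lnot (R \lor T) \oplus P) \oplus (((T \leftrightarrow P) \leftrightarrow R) \to ((U \oplus S) \leftrightarrow (U \oplus Q)))) = \lnot \text{True} = \text{False}
\lnot \lnot (\lnot (\lnot (R \lor T) \oplus P) \oplus (((T \leftrightarrow P) \leftrightarrow R) \to ((U \oplus S) \leftrightarrow (U \oplus Q)))) = \lnot \text{False} = \text{True}
R \leftrightarrow T = \text{True} \leftrightarrow \text{False} = \text{False}
(R \leftrightarrow T) \leftrightarrow S = \text{False} \leftrightarrow \text{False} = \text{True}
R \land ((R \leftrightarrow T) \leftrightarrow S) = \text{True} \land \text{True} = \text{True}
\lnot \lnot (\lnot (\lnot (R \lor T) \oplus P) \oplus (((T \leftrightarrow P) \leftrightarrow R) \to ((U \oplus S) \leftrightarrow (U \oplus Q)))) \oplus (R \land ((R \leftrightarrow T) \leftrightarrow S)) = \text{True} \oplus \text{True} = \text{False}
(Q \lor \lnot (R \oplus P)) \leftrightarrow (\lnot \lnot (\lnot (\lnot (R \lor T) \oplus P) \oplus (((T \leftrightarrow P) \leftrightarrow R) \to ((U \oplus S) \leftrightarrow (U \oplus Q)))) \oplus (R \land ((R \leftrightarrow T) \leftrightarrow S))) = \text{True} \leftrightarrow \text{False} = \text{False}

\text{False}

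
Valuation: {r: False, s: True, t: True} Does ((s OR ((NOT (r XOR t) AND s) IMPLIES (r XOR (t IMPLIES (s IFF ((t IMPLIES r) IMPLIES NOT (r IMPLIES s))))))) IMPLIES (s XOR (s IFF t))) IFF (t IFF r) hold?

r XOR t = False XOR True = True
NOT (r XOR t) = NOT True = False
NOT (r XOR t) AND s = False AND True = False
t IMPLIES r = True IMPLIES False = False
r IMPLIES s = False IMPLIES True = True
NOT (r IMPLIES s) = NOT True = False
(t IMPLIES r) IMPLIES NOT (r IMPLIES s) = False IMPLIES False = True
s IFF ((t IMPLIES r) IMPLIES NOT (r IMPLIES s)) = True IFF True = True
t IMPLIES (s IFF ((t IMPLIES r) IMPLIES NOT (r IMPLIES s))) = True IMPLIES True = True
r XOR (t IMPLIES (s IFF ((t IMPLIES r) IMPLIES NOT (r IMPLIES s)))) = False XOR True = True
(NOT (r XOR t) AND s) IMPLIES (r XOR (t IMPLIES (s IFF ((t IMPLIES r) IMPLIES NOT (r IMPLIES s))))) = False IMPLIES True = True
s OR ((NOT (r XOR t) AND s) IMPLIES (r XOR (t IMPLIES (s IFF ((t IMPLIES r) IMPLIES NOT (r IMPLIES s)))))) = True OR True = True
s IFF t = True IFF True = True
s XOR (s IFF t) = True XOR True = False
(s OR ((NOT (r XOR t) AND s) IMPLIES (r XOR (t IMPLIES (s IFF ((t IMPLIES r) IMPLIES NOT (r IMPLIES s))))))) IMPLIES (s XOR (s IFF t)) = True IMPLIES False = False
t IFF r = True IFF False = False
((s OR ((NOT (r XOR t) AND s) IMPLIES (r XOR (t IMPLIES (s IFF ((t IMPLIES r) IMPLIES NOT (r IMPLIES s))))))) IMPLIES (s XOR (s IFF t))) IFF (t IFF r) = False IFF False = True

True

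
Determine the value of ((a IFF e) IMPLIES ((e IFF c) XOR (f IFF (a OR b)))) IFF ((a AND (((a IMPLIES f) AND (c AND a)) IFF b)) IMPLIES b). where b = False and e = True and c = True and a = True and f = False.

Substituting b=False, e=True, c=True, a=True, f=False:
a IFF e = True IFF True = True
e IFF c = True IFF True = True
a OR b = True OR False = True
f IFF (a OR b) = False IFF True = False
(e IFF c) XOR (f IFF (a OR b)) = True XOR False = True
(a IFF e) IMPLIES ((e IFF c) XOR (f IFF (a OR b))) = True IMPLIES True = True
a IMPLIES f = True IMPLIES False = False
c AND a = True AND True = True
(a IMPLIES f) AND (c AND a) = False AND True = False
((a IMPLIES f) AND (c AND a)) IFF b = False IFF False = True
a AND (((a IMPLIES f) AND (c AND a)) IFF b) = True AND True = True
(a AND (((a IMPLIES f) AND (c AND a)) IFF b)) IMPLIES b = True IMPLIES False = False
((a IFF e) IMPLIES ((e IFF c) XOR (f IFF (a OR b)))) IFF ((a AND (((a IMPLIES f) AND (c AND a)) IFF b)) IMPLIES b) = True IFF False = False

False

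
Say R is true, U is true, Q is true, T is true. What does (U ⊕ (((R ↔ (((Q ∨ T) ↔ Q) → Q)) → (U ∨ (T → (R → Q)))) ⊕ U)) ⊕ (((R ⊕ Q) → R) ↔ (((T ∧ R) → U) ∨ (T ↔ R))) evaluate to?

Substituting R=True, U=True, Q=True, T=True:
Q ∨ T = True ∨ True = True
(Q ∨ T) ↔ Q = True ↔ True = True
((Q ∨ T) ↔ Q) → Q = True → True = True
R ↔ (((Q ∨ T) ↔ Q) → Q) = True ↔ True = True
R → Q = True → True = True
T → (R → Q) = True → True = True
U ∨ (T → (R → Q)) = True ∨ True = True
(R ↔ (((Q ∨ T) ↔ Q) → Q)) → (U ∨ (T → (R → Q))) = True → True = True
((R ↔ (((Q ∨ T) ↔ Q) → Q)) → (U ∨ (T → (R → Q)))) ⊕ U = True ⊕ True = False
U ⊕ (((R ↔ (((Q ∨ T) ↔ Q) → Q)) → (U ∨ (T → (R → Q)))) ⊕ U) = True ⊕ False = True
R ⊕ Q = True ⊕ True = False
(R ⊕ Q) → R = False → True = True
T ∧ R = True ∧ True = True
(T ∧ R) → U = True → True = True
T ↔ R = True ↔ True = True
((T ∧ R) → U) ∨ (T ↔ R) = True ∨ True = True
((R ⊕ Q) → R) ↔ (((T ∧ R) → U) ∨ (T ↔ R)) = True ↔ True = True
(U ⊕ (((R ↔ (((Q ∨ T) ↔ Q) → Q)) → (U ∨ (T → (R → Q)))) ⊕ U)) ⊕ (((R ⊕ Q) → R) ↔ (((T ∧ R) → U) ∨ (T ↔ R))) = True ⊕ True = False

False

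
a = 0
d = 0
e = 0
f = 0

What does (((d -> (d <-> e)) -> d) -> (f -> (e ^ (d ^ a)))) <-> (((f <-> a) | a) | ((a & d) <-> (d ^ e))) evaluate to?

Substituting a=0, d=0, e=0, f=0:
d <-> e = 0 <-> 0 = 1
d -> (d <-> e) = 0 -> 1 = 1
(d -> (d <-> e)) -> d = 1 -> 0 = 0
d ^ a = 0 ^ 0 = 0
e ^ (d ^ a) = 0 ^ 0 = 0
f -> (e ^ (d ^ a)) = 0 -> 0 = 1
((d -> (d <-> e)) -> d) -> (f -> (e ^ (d ^ a))) = 0 -> 1 = 1
f <-> a = 0 <-> 0 = 1
(f <-> a) | a = 1 | 0 = 1
a & d = 0 & 0 = 0
d ^ e = 0 ^ 0 = 0
(a & d) <-> (d ^ e) = 0 <-> 0 = 1
((f <-> a) | a) | ((a & d) <-> (d ^ e)) = 1 | 1 = 1
(((d -> (d <-> e)) -> d) -> (f -> (e ^ (d ^ a)))) <-> (((f <-> a) | a) | ((a & d) <-> (d ^ e))) = 1 <-> 1 = 1

1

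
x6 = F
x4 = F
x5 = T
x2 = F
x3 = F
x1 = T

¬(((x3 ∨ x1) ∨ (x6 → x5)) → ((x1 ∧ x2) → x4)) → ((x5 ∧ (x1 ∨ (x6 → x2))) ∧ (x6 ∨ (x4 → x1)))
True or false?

Substituting x6=F, x4=F, x5=T, x2=F, x3=F, x1=T:
x3 ∨ x1 = F ∨ T = T
x6 → x5 = F → T = T
(x3 ∨ x1) ∨ (x6 → x5) = T ∨ T = T
x1 ∧ x2 = T ∧ F = F
(x1 ∧ x2) → x4 = F → F = T
((x3 ∨ x1) ∨ (x6 → x5)) → ((x1 ∧ x2) → x4) = T → T = T
¬(((x3 ∨ x1) ∨ (x6 → x5)) → ((x1 ∧ x2) → x4)) = ¬T = F
x6 → x2 = F → F = T
x1 ∨ (x6 → x2) = T ∨ T = T
x5 ∧ (x1 ∨ (x6 → x2)) = T ∧ T = T
x4 → x1 = F → T = T
x6 ∨ (x4 → x1) = F ∨ T = T
(x5 ∧ (x1 ∨ (x6 → x2))) ∧ (x6 ∨ (x4 → x1)) = T ∧ T = T
¬(((x3 ∨ x1) ∨ (x6 → x5)) → ((x1 ∧ x2) → x4)) → ((x5 ∧ (x1 ∨ (x6 → x2))) ∧ (x6 ∨ (x4 → x1))) = F → T = T

T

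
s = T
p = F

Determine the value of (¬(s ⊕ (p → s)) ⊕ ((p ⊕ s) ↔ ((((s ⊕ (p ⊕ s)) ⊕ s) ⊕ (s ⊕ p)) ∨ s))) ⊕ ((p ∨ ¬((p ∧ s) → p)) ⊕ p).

p → s = F → T = T
s ⊕ (p → s) = T ⊕ T = F
¬(s ⊕ (p → s)) = ¬F = T
p ⊕ s = F ⊕ T = T
p ⊕ s = F ⊕ T = T
s ⊕ (p ⊕ s) = T ⊕ T = F
(s ⊕ (p ⊕ s)) ⊕ s = F ⊕ T = T
s ⊕ p = T ⊕ F = T
((s ⊕ (p ⊕ s)) ⊕ s) ⊕ (s ⊕ p) = T ⊕ T = F
(((s ⊕ (p ⊕ s)) ⊕ s) ⊕ (s ⊕ p)) ∨ s = F ∨ T = T
(p ⊕ s) ↔ ((((s ⊕ (p ⊕ s)) ⊕ s) ⊕ (s ⊕ p)) ∨ s) = T ↔ T = T
¬(s ⊕ (p → s)) ⊕ ((p ⊕ s) ↔ ((((s ⊕ (p ⊕ s)) ⊕ s) ⊕ (s ⊕ p)) ∨ s)) = T ⊕ T = F
p ∧ s = F ∧ T = F
(p ∧ s) → p = F → F = T
¬((p ∧ s) → p) = ¬T = F
p ∨ ¬((p ∧ s) → p) = F ∨ F = F
(p ∨ ¬((p ∧ s) → p)) ⊕ p = F ⊕ F = F
(¬(s ⊕ (p → s)) ⊕ ((p ⊕ s) ↔ ((((s ⊕ (p ⊕ s)) ⊕ s) ⊕ (s ⊕ p)) ∨ s))) ⊕ ((p ∨ ¬((p ∧ s) → p)) ⊕ p) = F ⊕ F = F

F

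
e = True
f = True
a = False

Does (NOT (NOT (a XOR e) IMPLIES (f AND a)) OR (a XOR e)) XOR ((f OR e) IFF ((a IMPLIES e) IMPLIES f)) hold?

Substituting e=True, f=True, a=False:
a XOR e = False XOR True = True
NOT (a XOR e) = NOT True = False
f AND a = True AND False = False
NOT (a XOR e) IMPLIES (f AND a) = False IMPLIES False = True
NOT (NOT (a XOR e) IMPLIES (f AND a)) = NOT True = False
a XOR e = False XOR True = True
NOT (NOT (a XOR e) IMPLIES (f AND a)) OR (a XOR e) = False OR True = True
f OR e = True OR True = True
a IMPLIES e = False IMPLIES True = True
(a IMPLIES e) IMPLIES f = True IMPLIES True = True
(f OR e) IFF ((a IMPLIES e) IMPLIES f) = True IFF True = True
(NOT (NOT (a XOR e) IMPLIES (f AND a)) OR (a XOR e)) XOR ((f OR e) IFF ((a IMPLIES e) IMPLIES f)) = True XOR True = False

False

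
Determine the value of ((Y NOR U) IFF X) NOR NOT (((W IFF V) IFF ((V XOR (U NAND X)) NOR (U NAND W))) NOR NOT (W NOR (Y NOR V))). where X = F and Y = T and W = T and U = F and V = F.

F

Y NOR U = T NOR F = F
(Y NOR U) IFF X = F IFF F = T
W IFF V = T IFF F = F
U NAND X = F NAND F = T
V XOR (U NAND X) = F XOR T = T
U NAND W = F NAND T = T
(V XOR (U NAND X)) NOR (U NAND W) = T NOR T = F
(W IFF V) IFF ((V XOR (U NAND X)) NOR (U NAND W)) = F IFF F = T
Y NOR V = T NOR F = F
W NOR (Y NOR V) = T NOR F = F
NOT (W NOR (Y NOR V)) = NOT F = T
((W IFF V) IFF ((V XOR (U NAND X)) NOR (U NAND W))) NOR NOT (W NOR (Y NOR V)) = T NOR T = F
NOT (((W IFF V) IFF ((V XOR (U NAND X)) NOR (U NAND W))) NOR NOT (W NOR (Y NOR V))) = NOT F = T
((Y NOR U) IFF X) NOR NOT (((W IFF V) IFF ((V XOR (U NAND X)) NOR (U NAND W))) NOR NOT (W NOR (Y NOR V))) = T NOR T = F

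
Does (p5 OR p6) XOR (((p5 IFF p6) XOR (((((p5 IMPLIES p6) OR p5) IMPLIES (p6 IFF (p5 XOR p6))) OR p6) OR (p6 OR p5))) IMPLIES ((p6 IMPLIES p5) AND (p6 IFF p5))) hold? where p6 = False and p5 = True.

True

p5 OR p6 = True OR False = True
p5 IFF p6 = True IFF False = False
p5 IMPLIES p6 = True IMPLIES False = False
(p5 IMPLIES p6) OR p5 = False OR True = True
p5 XOR p6 = True XOR False = True
p6 IFF (p5 XOR p6) = False IFF True = False
((p5 IMPLIES p6) OR p5) IMPLIES (p6 IFF (p5 XOR p6)) = True IMPLIES False = False
(((p5 IMPLIES p6) OR p5) IMPLIES (p6 IFF (p5 XOR p6))) OR p6 = False OR False = False
p6 OR p5 = False OR True = True
((((p5 IMPLIES p6) OR p5) IMPLIES (p6 IFF (p5 XOR p6))) OR p6) OR (p6 OR p5) = False OR True = True
(p5 IFF p6) XOR (((((p5 IMPLIES p6) OR p5) IMPLIES (p6 IFF (p5 XOR p6))) OR p6) OR (p6 OR p5)) = False XOR True = True
p6 IMPLIES p5 = False IMPLIES True = True
p6 IFF p5 = False IFF True = False
(p6 IMPLIES p5) AND (p6 IFF p5) = True AND False = False
((p5 IFF p6) XOR (((((p5 IMPLIES p6) OR p5) IMPLIES (p6 IFF (p5 XOR p6))) OR p6) OR (p6 OR p5))) IMPLIES ((p6 IMPLIES p5) AND (p6 IFF p5)) = True IMPLIES False = False
(p5 OR p6) XOR (((p5 IFF p6) XOR (((((p5 IMPLIES p6) OR p5) IMPLIES (p6 IFF (p5 XOR p6))) OR p6) OR (p6 OR p5))) IMPLIES ((p6 IMPLIES p5) AND (p6 IFF p5))) = True XOR False = True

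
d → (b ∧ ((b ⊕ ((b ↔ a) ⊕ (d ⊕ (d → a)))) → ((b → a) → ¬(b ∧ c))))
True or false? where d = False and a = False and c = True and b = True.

True

Substituting d=False, a=False, c=True, b=True:
b ↔ a = True ↔ False = False
d → a = False → False = True
d ⊕ (d → a) = False ⊕ True = True
(b ↔ a) ⊕ (d ⊕ (d → a)) = False ⊕ True = True
b ⊕ ((b ↔ a) ⊕ (d ⊕ (d → a))) = True ⊕ True = False
b → a = True → False = False
b ∧ c = True ∧ True = True
¬(b ∧ c) = ¬True = False
(b → a) → ¬(b ∧ c) = False → False = True
(b ⊕ ((b ↔ a) ⊕ (d ⊕ (d → a)))) → ((b → a) → ¬(b ∧ c)) = False → True = True
b ∧ ((b ⊕ ((b ↔ a) ⊕ (d ⊕ (d → a)))) → ((b → a) → ¬(b ∧ c))) = True ∧ True = True
d → (b ∧ ((b ⊕ ((b ↔ a) ⊕ (d ⊕ (d → a)))) → ((b → a) → ¬(b ∧ c)))) = False → True = True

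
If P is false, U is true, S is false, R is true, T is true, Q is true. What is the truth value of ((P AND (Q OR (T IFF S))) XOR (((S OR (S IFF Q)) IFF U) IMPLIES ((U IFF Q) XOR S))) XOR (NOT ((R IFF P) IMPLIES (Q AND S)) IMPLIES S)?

false

T IFF S = true IFF false = false
Q OR (T IFF S) = true OR false = true
P AND (Q OR (T IFF S)) = false AND true = false
S IFF Q = false IFF true = false
S OR (S IFF Q) = false OR false = false
(S OR (S IFF Q)) IFF U = false IFF true = false
U IFF Q = true IFF true = true
(U IFF Q) XOR S = true XOR false = true
((S OR (S IFF Q)) IFF U) IMPLIES ((U IFF Q) XOR S) = false IMPLIES true = true
(P AND (Q OR (T IFF S))) XOR (((S OR (S IFF Q)) IFF U) IMPLIES ((U IFF Q) XOR S)) = false XOR true = true
R IFF P = true IFF false = false
Q AND S = true AND false = false
(R IFF P) IMPLIES (Q AND S) = false IMPLIES false = true
NOT ((R IFF P) IMPLIES (Q AND S)) = NOT true = false
NOT ((R IFF P) IMPLIES (Q AND S)) IMPLIES S = false IMPLIES false = true
((P AND (Q OR (T IFF S))) XOR (((S OR (S IFF Q)) IFF U) IMPLIES ((U IFF Q) XOR S))) XOR (NOT ((R IFF P) IMPLIES (Q AND S)) IMPLIES S) = true XOR true = false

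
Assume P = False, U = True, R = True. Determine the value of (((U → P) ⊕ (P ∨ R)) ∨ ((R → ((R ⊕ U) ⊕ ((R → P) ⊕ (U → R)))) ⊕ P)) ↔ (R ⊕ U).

False

Substituting P=False, U=True, R=True:
U → P = True → False = False
P ∨ R = False ∨ True = True
(U → P) ⊕ (P ∨ R) = False ⊕ True = True
R ⊕ U = True ⊕ True = False
R → P = True → False = False
U → R = True → True = True
(R → P) ⊕ (U → R) = False ⊕ True = True
(R ⊕ U) ⊕ ((R → P) ⊕ (U → R)) = False ⊕ True = True
R → ((R ⊕ U) ⊕ ((R → P) ⊕ (U → R))) = True → True = True
(R → ((R ⊕ U) ⊕ ((R → P) ⊕ (U → R)))) ⊕ P = True ⊕ False = True
((U → P) ⊕ (P ∨ R)) ∨ ((R → ((R ⊕ U) ⊕ ((R → P) ⊕ (U → R)))) ⊕ P) = True ∨ True = True
R ⊕ U = True ⊕ True = False
(((U → P) ⊕ (P ∨ R)) ∨ ((R → ((R ⊕ U) ⊕ ((R → P) ⊕ (U → R)))) ⊕ P)) ↔ (R ⊕ U) = True ↔ False = False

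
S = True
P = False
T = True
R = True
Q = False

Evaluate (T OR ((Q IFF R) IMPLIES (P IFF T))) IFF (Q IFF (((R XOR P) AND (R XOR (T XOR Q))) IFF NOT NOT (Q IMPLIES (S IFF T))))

Substituting S=True, P=False, T=True, R=True, Q=False:
Q IFF R = False IFF True = False
P IFF T = False IFF True = False
(Q IFF R) IMPLIES (P IFF T) = False IMPLIES False = True
T OR ((Q IFF R) IMPLIES (P IFF T)) = True OR True = True
R XOR P = True XOR False = True
T XOR Q = True XOR False = True
R XOR (T XOR Q) = True XOR True = False
(R XOR P) AND (R XOR (T XOR Q)) = True AND False = False
S IFF T = True IFF True = True
Q IMPLIES (S IFF T) = False IMPLIES True = True
NOT (Q IMPLIES (S IFF T)) = NOT True = False
NOT NOT (Q IMPLIES (S IFF T)) = NOT False = True
((R XOR P) AND (R XOR (T XOR Q))) IFF NOT NOT (Q IMPLIES (S IFF T)) = False IFF True = False
Q IFF (((R XOR P) AND (R XOR (T XOR Q))) IFF NOT NOT (Q IMPLIES (S IFF T))) = False IFF False = True
(T OR ((Q IFF R) IMPLIES (P IFF T))) IFF (Q IFF (((R XOR P) AND (R XOR (T XOR Q))) IFF NOT NOT (Q IMPLIES (S IFF T)))) = True IFF True = True

True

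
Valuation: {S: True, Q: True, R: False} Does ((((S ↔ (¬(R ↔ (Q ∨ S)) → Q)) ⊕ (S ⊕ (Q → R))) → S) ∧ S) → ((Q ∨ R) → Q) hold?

True

Q ∨ S = True ∨ True = True
R ↔ (Q ∨ S) = False ↔ True = False
¬(R ↔ (Q ∨ S)) = ¬False = True
¬(R ↔ (Q ∨ S)) → Q = True → True = True
S ↔ (¬(R ↔ (Q ∨ S)) → Q) = True ↔ True = True
Q → R = True → False = False
S ⊕ (Q → R) = True ⊕ False = True
(S ↔ (¬(R ↔ (Q ∨ S)) → Q)) ⊕ (S ⊕ (Q → R)) = True ⊕ True = False
((S ↔ (¬(R ↔ (Q ∨ S)) → Q)) ⊕ (S ⊕ (Q → R))) → S = False → True = True
(((S ↔ (¬(R ↔ (Q ∨ S)) → Q)) ⊕ (S ⊕ (Q → R))) → S) ∧ S = True ∧ True = True
Q ∨ R = True ∨ False = True
(Q ∨ R) → Q = True → True = True
((((S ↔ (¬(R ↔ (Q ∨ S)) → Q)) ⊕ (S ⊕ (Q → R))) → S) ∧ S) → ((Q ∨ R) → Q) = True → True = True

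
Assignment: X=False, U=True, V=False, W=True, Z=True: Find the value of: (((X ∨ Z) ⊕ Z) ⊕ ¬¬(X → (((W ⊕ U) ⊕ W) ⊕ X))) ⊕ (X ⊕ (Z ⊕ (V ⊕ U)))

X ∨ Z = False ∨ True = True
(X ∨ Z) ⊕ Z = True ⊕ True = False
W ⊕ U = True ⊕ True = False
(W ⊕ U) ⊕ W = False ⊕ True = True
((W ⊕ U) ⊕ W) ⊕ X = True ⊕ False = True
X → (((W ⊕ U) ⊕ W) ⊕ X) = False → True = True
¬(X → (((W ⊕ U) ⊕ W) ⊕ X)) = ¬True = False
¬¬(X → (((W ⊕ U) ⊕ W) ⊕ X)) = ¬False = True
((X ∨ Z) ⊕ Z) ⊕ ¬¬(X → (((W ⊕ U) ⊕ W) ⊕ X)) = False ⊕ True = True
V ⊕ U = False ⊕ True = True
Z ⊕ (V ⊕ U) = True ⊕ True = False
X ⊕ (Z ⊕ (V ⊕ U)) = False ⊕ False = False
(((X ∨ Z) ⊕ Z) ⊕ ¬¬(X → (((W ⊕ U) ⊕ W) ⊕ X))) ⊕ (X ⊕ (Z ⊕ (V ⊕ U))) = True ⊕ False = True

True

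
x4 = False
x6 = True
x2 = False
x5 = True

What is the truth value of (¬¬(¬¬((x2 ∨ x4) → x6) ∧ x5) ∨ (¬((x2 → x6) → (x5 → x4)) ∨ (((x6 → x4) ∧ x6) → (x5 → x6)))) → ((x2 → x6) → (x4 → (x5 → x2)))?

True

x2 ∨ x4 = False ∨ False = False
(x2 ∨ x4) → x6 = False → True = True
¬((x2 ∨ x4) → x6) = ¬True = False
¬¬((x2 ∨ x4) → x6) = ¬False = True
¬¬((x2 ∨ x4) → x6) ∧ x5 = True ∧ True = True
¬(¬¬((x2 ∨ x4) → x6) ∧ x5) = ¬True = False
¬¬(¬¬((x2 ∨ x4) → x6) ∧ x5) = ¬False = True
x2 → x6 = False → True = True
x5 → x4 = True → False = False
(x2 → x6) → (x5 → x4) = True → False = False
¬((x2 → x6) → (x5 → x4)) = ¬False = True
x6 → x4 = True → False = False
(x6 → x4) ∧ x6 = False ∧ True = False
x5 → x6 = True → True = True
((x6 → x4) ∧ x6) → (x5 → x6) = False → True = True
¬((x2 → x6) → (x5 → x4)) ∨ (((x6 → x4) ∧ x6) → (x5 → x6)) = True ∨ True = True
¬¬(¬¬((x2 ∨ x4) → x6) ∧ x5) ∨ (¬((x2 → x6) → (x5 → x4)) ∨ (((x6 → x4) ∧ x6) → (x5 → x6))) = True ∨ True = True
x2 → x6 = False → True = True
x5 → x2 = True → False = False
x4 → (x5 → x2) = False → False = True
(x2 → x6) → (x4 → (x5 → x2)) = True → True = True
(¬¬(¬¬((x2 ∨ x4) → x6) ∧ x5) ∨ (¬((x2 → x6) → (x5 → x4)) ∨ (((x6 → x4) ∧ x6) → (x5 → x6)))) → ((x2 → x6) → (x4 → (x5 → x2))) = True → True = True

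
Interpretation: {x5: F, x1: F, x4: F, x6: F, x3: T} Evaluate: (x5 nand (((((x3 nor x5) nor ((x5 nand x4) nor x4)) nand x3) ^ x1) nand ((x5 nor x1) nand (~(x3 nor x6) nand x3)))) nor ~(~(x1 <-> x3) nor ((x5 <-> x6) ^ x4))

F

Substituting x5=F, x1=F, x4=F, x6=F, x3=T:
x3 nor x5 = T nor F = F
x5 nand x4 = F nand F = T
(x5 nand x4) nor x4 = T nor F = F
(x3 nor x5) nor ((x5 nand x4) nor x4) = F nor F = T
((x3 nor x5) nor ((x5 nand x4) nor x4)) nand x3 = T nand T = F
(((x3 nor x5) nor ((x5 nand x4) nor x4)) nand x3) ^ x1 = F ^ F = F
x5 nor x1 = F nor F = T
x3 nor x6 = T nor F = F
~(x3 nor x6) = ~F = T
~(x3 nor x6) nand x3 = T nand T = F
(x5 nor x1) nand (~(x3 nor x6) nand x3) = T nand F = T
((((x3 nor x5) nor ((x5 nand x4) nor x4)) nand x3) ^ x1) nand ((x5 nor x1) nand (~(x3 nor x6) nand x3)) = F nand T = T
x5 nand (((((x3 nor x5) nor ((x5 nand x4) nor x4)) nand x3) ^ x1) nand ((x5 nor x1) nand (~(x3 nor x6) nand x3))) = F nand T = T
x1 <-> x3 = F <-> T = F
~(x1 <-> x3) = ~F = T
x5 <-> x6 = F <-> F = T
(x5 <-> x6) ^ x4 = T ^ F = T
~(x1 <-> x3) nor ((x5 <-> x6) ^ x4) = T nor T = F
~(~(x1 <-> x3) nor ((x5 <-> x6) ^ x4)) = ~F = T
(x5 nand (((((x3 nor x5) nor ((x5 nand x4) nor x4)) nand x3) ^ x1) nand ((x5 nor x1) nand (~(x3 nor x6) nand x3)))) nor ~(~(x1 <-> x3) nor ((x5 <-> x6) ^ x4)) = T nor T = F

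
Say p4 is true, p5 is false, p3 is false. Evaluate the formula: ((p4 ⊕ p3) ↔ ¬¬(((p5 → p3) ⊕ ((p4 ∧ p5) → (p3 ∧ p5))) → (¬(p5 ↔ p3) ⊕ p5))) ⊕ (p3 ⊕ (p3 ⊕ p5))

T

p4 ⊕ p3 = T ⊕ F = T
p5 → p3 = F → F = T
p4 ∧ p5 = T ∧ F = F
p3 ∧ p5 = F ∧ F = F
(p4 ∧ p5) → (p3 ∧ p5) = F → F = T
(p5 → p3) ⊕ ((p4 ∧ p5) → (p3 ∧ p5)) = T ⊕ T = F
p5 ↔ p3 = F ↔ F = T
¬(p5 ↔ p3) = ¬T = F
¬(p5 ↔ p3) ⊕ p5 = F ⊕ F = F
((p5 → p3) ⊕ ((p4 ∧ p5) → (p3 ∧ p5))) → (¬(p5 ↔ p3) ⊕ p5) = F → F = T
¬(((p5 → p3) ⊕ ((p4 ∧ p5) → (p3 ∧ p5))) → (¬(p5 ↔ p3) ⊕ p5)) = ¬T = F
¬¬(((p5 → p3) ⊕ ((p4 ∧ p5) → (p3 ∧ p5))) → (¬(p5 ↔ p3) ⊕ p5)) = ¬F = T
(p4 ⊕ p3) ↔ ¬¬(((p5 → p3) ⊕ ((p4 ∧ p5) → (p3 ∧ p5))) → (¬(p5 ↔ p3) ⊕ p5)) = T ↔ T = T
p3 ⊕ p5 = F ⊕ F = F
p3 ⊕ (p3 ⊕ p5) = F ⊕ F = F
((p4 ⊕ p3) ↔ ¬¬(((p5 → p3) ⊕ ((p4 ∧ p5) → (p3 ∧ p5))) → (¬(p5 ↔ p3) ⊕ p5))) ⊕ (p3 ⊕ (p3 ⊕ p5)) = T ⊕ F = T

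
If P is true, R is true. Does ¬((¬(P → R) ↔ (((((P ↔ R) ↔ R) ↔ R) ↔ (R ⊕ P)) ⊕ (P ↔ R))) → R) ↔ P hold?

F

P → R = T → T = T
¬(P → R) = ¬T = F
P ↔ R = T ↔ T = T
(P ↔ R) ↔ R = T ↔ T = T
((P ↔ R) ↔ R) ↔ R = T ↔ T = T
R ⊕ P = T ⊕ T = F
(((P ↔ R) ↔ R) ↔ R) ↔ (R ⊕ P) = T ↔ F = F
P ↔ R = T ↔ T = T
((((P ↔ R) ↔ R) ↔ R) ↔ (R ⊕ P)) ⊕ (P ↔ R) = F ⊕ T = T
¬(P → R) ↔ (((((P ↔ R) ↔ R) ↔ R) ↔ (R ⊕ P)) ⊕ (P ↔ R)) = F ↔ T = F
(¬(P → R) ↔ (((((P ↔ R) ↔ R) ↔ R) ↔ (R ⊕ P)) ⊕ (P ↔ R))) → R = F → T = T
¬((¬(P → R) ↔ (((((P ↔ R) ↔ R) ↔ R) ↔ (R ⊕ P)) ⊕ (P ↔ R))) → R) = ¬T = F
¬((¬(P → R) ↔ (((((P ↔ R) ↔ R) ↔ R) ↔ (R ⊕ P)) ⊕ (P ↔ R))) → R) ↔ P = F ↔ T = F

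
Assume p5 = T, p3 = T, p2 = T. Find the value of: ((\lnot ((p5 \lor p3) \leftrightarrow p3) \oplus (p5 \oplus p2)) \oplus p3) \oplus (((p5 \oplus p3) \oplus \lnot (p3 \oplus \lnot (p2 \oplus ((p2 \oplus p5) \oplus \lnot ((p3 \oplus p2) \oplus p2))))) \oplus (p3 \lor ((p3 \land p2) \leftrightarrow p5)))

Substituting p5=T, p3=T, p2=T:
p5 \lor p3 = T \lor T = T
(p5 \lor p3) \leftrightarrow p3 = T \leftrightarrow T = T
\lnot ((p5 \lor p3) \leftrightarrow p3) = \lnot T = F
p5 \oplus p2 = T \oplus T = F
\lnot ((p5 \lor p3) \leftrightarrow p3) \oplus (p5 \oplus p2) = F \oplus F = F
(\lnot ((p5 \lor p3) \leftrightarrow p3) \oplus (p5 \oplus p2)) \oplus p3 = F \oplus T = T
p5 \oplus p3 = T \oplus T = F
p2 \oplus p5 = T \oplus T = F
p3 \oplus p2 = T \oplus T = F
(p3 \oplus p2) \oplus p2 = F \oplus T = T
\lnot ((p3 \oplus p2) \oplus p2) = \lnot T = F
(p2 \oplus p5) \oplus \lnot ((p3 \oplus p2) \oplus p2) = F \oplus F = F
p2 \oplus ((p2 \oplus p5) \oplus \lnot ((p3 \oplus p2) \oplus p2)) = T \oplus F = T
\lnot (p2 \oplus ((p2 \oplus p5) \oplus \lnot ((p3 \oplus p2) \oplus p2))) = \lnot T = F
p3 \oplus \lnot (p2 \oplus ((p2 \oplus p5) \oplus \lnot ((p3 \oplus p2) \oplus p2))) = T \oplus F = T
\lnot (p3 \oplus \lnot (p2 \oplus ((p2 \oplus p5) \oplus \lnot ((p3 \oplus p2) \oplus p2)))) = \lnot T = F
(p5 \oplus p3) \oplus \lnot (p3 \oplus \lnot (p2 \oplus ((p2 \oplus p5) \oplus \lnot ((p3 \oplus p2) \oplus p2)))) = F \oplus F = F
p3 \land p2 = T \land T = T
(p3 \land p2) \leftrightarrow p5 = T \leftrightarrow T = T
p3 \lor ((p3 \land p2) \leftrightarrow p5) = T \lor T = T
((p5 \oplus p3) \oplus \lnot (p3 \oplus \lnot (p2 \oplus ((p2 \oplus p5) \oplus \lnot ((p3 \oplus p2) \oplus p2))))) \oplus (p3 \lor ((p3 \land p2) \leftrightarrow p5)) = F \oplus T = T
((\lnot ((p5 \lor p3) \leftrightarrow p3) \oplus (p5 \oplus p2)) \oplus p3) \oplus (((p5 \oplus p3) \oplus \lnot (p3 \oplus \lnot (p2 \oplus ((p2 \oplus p5) \oplus \lnot ((p3 \oplus p2) \oplus p2))))) \oplus (p3 \lor ((p3 \land p2) \leftrightarrow p5))) = T \oplus T = F

F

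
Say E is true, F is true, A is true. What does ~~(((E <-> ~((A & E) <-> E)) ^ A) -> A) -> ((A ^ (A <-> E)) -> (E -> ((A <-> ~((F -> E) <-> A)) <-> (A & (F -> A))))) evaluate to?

1

A & E = 1 & 1 = 1
(A & E) <-> E = 1 <-> 1 = 1
~((A & E) <-> E) = ~1 = 0
E <-> ~((A & E) <-> E) = 1 <-> 0 = 0
(E <-> ~((A & E) <-> E)) ^ A = 0 ^ 1 = 1
((E <-> ~((A & E) <-> E)) ^ A) -> A = 1 -> 1 = 1
~(((E <-> ~((A & E) <-> E)) ^ A) -> A) = ~1 = 0
~~(((E <-> ~((A & E) <-> E)) ^ A) -> A) = ~0 = 1
A <-> E = 1 <-> 1 = 1
A ^ (A <-> E) = 1 ^ 1 = 0
F -> E = 1 -> 1 = 1
(F -> E) <-> A = 1 <-> 1 = 1
~((F -> E) <-> A) = ~1 = 0
A <-> ~((F -> E) <-> A) = 1 <-> 0 = 0
F -> A = 1 -> 1 = 1
A & (F -> A) = 1 & 1 = 1
(A <-> ~((F -> E) <-> A)) <-> (A & (F -> A)) = 0 <-> 1 = 0
E -> ((A <-> ~((F -> E) <-> A)) <-> (A & (F -> A))) = 1 -> 0 = 0
(A ^ (A <-> E)) -> (E -> ((A <-> ~((F -> E) <-> A)) <-> (A & (F -> A)))) = 0 -> 0 = 1
~~(((E <-> ~((A & E) <-> E)) ^ A) -> A) -> ((A ^ (A <-> E)) -> (E -> ((A <-> ~((F -> E) <-> A)) <-> (A & (F -> A))))) = 1 -> 1 = 1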